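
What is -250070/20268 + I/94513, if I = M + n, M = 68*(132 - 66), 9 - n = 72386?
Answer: -12505420081/957794742 ≈ -13.056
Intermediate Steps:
n = -72377 (n = 9 - 1*72386 = 9 - 72386 = -72377)
M = 4488 (M = 68*66 = 4488)
I = -67889 (I = 4488 - 72377 = -67889)
-250070/20268 + I/94513 = -250070/20268 - 67889/94513 = -250070*1/20268 - 67889*1/94513 = -125035/10134 - 67889/94513 = -12505420081/957794742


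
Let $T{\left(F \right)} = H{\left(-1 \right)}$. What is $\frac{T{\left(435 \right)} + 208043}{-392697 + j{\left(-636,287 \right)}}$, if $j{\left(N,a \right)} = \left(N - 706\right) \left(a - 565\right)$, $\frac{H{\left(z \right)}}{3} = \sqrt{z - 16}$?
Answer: $- \frac{208043}{19621} - \frac{3 i \sqrt{17}}{19621} \approx -10.603 - 0.00063041 i$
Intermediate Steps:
$H{\left(z \right)} = 3 \sqrt{-16 + z}$ ($H{\left(z \right)} = 3 \sqrt{z - 16} = 3 \sqrt{-16 + z}$)
$T{\left(F \right)} = 3 i \sqrt{17}$ ($T{\left(F \right)} = 3 \sqrt{-16 - 1} = 3 \sqrt{-17} = 3 i \sqrt{17}$)
$j{\left(N,a \right)} = \left(-706 + N\right) \left(-565 + a\right)$
$\frac{T{\left(435 \right)} + 208043}{-392697 + j{\left(-636,287 \right)}} = \frac{3 i \sqrt{17} + 208043}{-392697 - -373076} = \frac{208043 + 3 i \sqrt{17}}{-392697 + \left(398890 - 202622 + 359340 - 182532\right)} = \frac{208043 + 3 i \sqrt{17}}{-392697 + 373076} = \frac{208043 + 3 i \sqrt{17}}{-19621} = \left(208043 + 3 i \sqrt{17}\right) \left(- \frac{1}{19621}\right) = - \frac{208043}{19621} - \frac{3 i \sqrt{17}}{19621}$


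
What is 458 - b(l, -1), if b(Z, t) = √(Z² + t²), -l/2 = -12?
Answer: 458 - √577 ≈ 433.98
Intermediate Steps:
l = 24 (l = -2*(-12) = 24)
458 - b(l, -1) = 458 - √(24² + (-1)²) = 458 - √(576 + 1) = 458 - √577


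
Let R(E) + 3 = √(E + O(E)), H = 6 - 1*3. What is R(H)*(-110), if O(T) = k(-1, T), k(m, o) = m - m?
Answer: 330 - 110*√3 ≈ 139.47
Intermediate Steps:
k(m, o) = 0
H = 3 (H = 6 - 3 = 3)
O(T) = 0
R(E) = -3 + √E (R(E) = -3 + √(E + 0) = -3 + √E)
R(H)*(-110) = (-3 + √3)*(-110) = 330 - 110*√3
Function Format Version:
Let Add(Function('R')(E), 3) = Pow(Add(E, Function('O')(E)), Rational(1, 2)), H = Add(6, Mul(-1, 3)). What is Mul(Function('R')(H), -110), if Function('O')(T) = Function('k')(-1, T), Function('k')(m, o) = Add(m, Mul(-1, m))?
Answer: Add(330, Mul(-110, Pow(3, Rational(1, 2)))) ≈ 139.47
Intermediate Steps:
Function('k')(m, o) = 0
H = 3 (H = Add(6, -3) = 3)
Function('O')(T) = 0
Function('R')(E) = Add(-3, Pow(E, Rational(1, 2))) (Function('R')(E) = Add(-3, Pow(Add(E, 0), Rational(1, 2))) = Add(-3, Pow(E, Rational(1, 2))))
Mul(Function('R')(H), -110) = Mul(Add(-3, Pow(3, Rational(1, 2))), -110) = Add(330, Mul(-110, Pow(3, Rational(1, 2))))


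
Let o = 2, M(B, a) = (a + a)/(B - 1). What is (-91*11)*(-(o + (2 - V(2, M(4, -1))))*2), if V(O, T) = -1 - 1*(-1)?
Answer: 8008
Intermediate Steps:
M(B, a) = 2*a/(-1 + B) (M(B, a) = (2*a)/(-1 + B) = 2*a/(-1 + B))
V(O, T) = 0 (V(O, T) = -1 + 1 = 0)
(-91*11)*(-(o + (2 - V(2, M(4, -1))))*2) = (-91*11)*(-(2 + (2 - 1*0))*2) = -(-1001)*(2 + (2 + 0))*2 = -(-1001)*(2 + 2)*2 = -(-1001)*4*2 = -(-1001)*8 = -1001*(-8) = 8008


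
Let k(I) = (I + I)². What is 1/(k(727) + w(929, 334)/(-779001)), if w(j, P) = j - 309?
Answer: 779001/1646898477496 ≈ 4.7301e-7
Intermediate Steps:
w(j, P) = -309 + j
k(I) = 4*I² (k(I) = (2*I)² = 4*I²)
1/(k(727) + w(929, 334)/(-779001)) = 1/(4*727² + (-309 + 929)/(-779001)) = 1/(4*528529 + 620*(-1/779001)) = 1/(2114116 - 620/779001) = 1/(1646898477496/779001) = 779001/1646898477496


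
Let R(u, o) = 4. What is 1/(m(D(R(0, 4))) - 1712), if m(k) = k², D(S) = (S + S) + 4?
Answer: -1/1568 ≈ -0.00063775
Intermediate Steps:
D(S) = 4 + 2*S (D(S) = 2*S + 4 = 4 + 2*S)
1/(m(D(R(0, 4))) - 1712) = 1/((4 + 2*4)² - 1712) = 1/((4 + 8)² - 1712) = 1/(12² - 1712) = 1/(144 - 1712) = 1/(-1568) = -1/1568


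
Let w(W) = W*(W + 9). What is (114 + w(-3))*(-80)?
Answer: -7680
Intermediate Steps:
w(W) = W*(9 + W)
(114 + w(-3))*(-80) = (114 - 3*(9 - 3))*(-80) = (114 - 3*6)*(-80) = (114 - 18)*(-80) = 96*(-80) = -7680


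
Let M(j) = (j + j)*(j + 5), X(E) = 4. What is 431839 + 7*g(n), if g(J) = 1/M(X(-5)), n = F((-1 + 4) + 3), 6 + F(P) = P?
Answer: 31092415/72 ≈ 4.3184e+5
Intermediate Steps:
F(P) = -6 + P
M(j) = 2*j*(5 + j) (M(j) = (2*j)*(5 + j) = 2*j*(5 + j))
n = 0 (n = -6 + ((-1 + 4) + 3) = -6 + (3 + 3) = -6 + 6 = 0)
g(J) = 1/72 (g(J) = 1/(2*4*(5 + 4)) = 1/(2*4*9) = 1/72)
431839 + 7*g(n) = 431839 + 7*(1/72) = 431839 + 7/72 = 31092415/72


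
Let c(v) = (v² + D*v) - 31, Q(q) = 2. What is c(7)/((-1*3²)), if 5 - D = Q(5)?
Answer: -13/3 ≈ -4.3333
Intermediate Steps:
D = 3 (D = 5 - 1*2 = 5 - 2 = 3)
c(v) = -31 + v² + 3*v (c(v) = (v² + 3*v) - 31 = -31 + v² + 3*v)
c(7)/((-1*3²)) = (-31 + 7² + 3*7)/((-1*3²)) = (-31 + 49 + 21)/((-1*9)) = 39/(-9) = 39*(-⅑) = -13/3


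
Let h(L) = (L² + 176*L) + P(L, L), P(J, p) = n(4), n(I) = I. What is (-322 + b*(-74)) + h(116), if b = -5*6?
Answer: 35774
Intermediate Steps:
P(J, p) = 4
h(L) = 4 + L² + 176*L (h(L) = (L² + 176*L) + 4 = 4 + L² + 176*L)
b = -30
(-322 + b*(-74)) + h(116) = (-322 - 30*(-74)) + (4 + 116² + 176*116) = (-322 + 2220) + (4 + 13456 + 20416) = 1898 + 33876 = 35774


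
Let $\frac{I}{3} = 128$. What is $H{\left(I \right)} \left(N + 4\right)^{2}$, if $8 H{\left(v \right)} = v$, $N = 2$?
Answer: $1728$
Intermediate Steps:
$I = 384$ ($I = 3 \cdot 128 = 384$)
$H{\left(v \right)} = \frac{v}{8}$
$H{\left(I \right)} \left(N + 4\right)^{2} = \frac{1}{8} \cdot 384 \left(2 + 4\right)^{2} = 48 \cdot 6^{2} = 48 \cdot 36 = 1728$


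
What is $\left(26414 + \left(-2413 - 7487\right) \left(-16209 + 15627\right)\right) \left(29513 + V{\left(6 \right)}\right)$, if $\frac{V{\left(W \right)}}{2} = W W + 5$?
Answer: $171302193330$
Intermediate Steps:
$V{\left(W \right)} = 10 + 2 W^{2}$ ($V{\left(W \right)} = 2 \left(W W + 5\right) = 2 \left(W^{2} + 5\right) = 2 \left(5 + W^{2}\right) = 10 + 2 W^{2}$)
$\left(26414 + \left(-2413 - 7487\right) \left(-16209 + 15627\right)\right) \left(29513 + V{\left(6 \right)}\right) = \left(26414 + \left(-2413 - 7487\right) \left(-16209 + 15627\right)\right) \left(29513 + \left(10 + 2 \cdot 6^{2}\right)\right) = \left(26414 - -5761800\right) \left(29513 + \left(10 + 2 \cdot 36\right)\right) = \left(26414 + 5761800\right) \left(29513 + \left(10 + 72\right)\right) = 5788214 \left(29513 + 82\right) = 5788214 \cdot 29595 = 171302193330$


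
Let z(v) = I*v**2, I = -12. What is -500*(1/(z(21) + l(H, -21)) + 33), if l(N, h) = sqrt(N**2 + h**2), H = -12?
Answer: -51341617500/3111631 + 500*sqrt(65)/9334893 ≈ -16500.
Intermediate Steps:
z(v) = -12*v**2
-500*(1/(z(21) + l(H, -21)) + 33) = -500*(1/(-12*21**2 + sqrt((-12)**2 + (-21)**2)) + 33) = -500*(1/(-12*441 + sqrt(144 + 441)) + 33) = -500*(1/(-5292 + sqrt(585)) + 33) = -500*(1/(-5292 + 3*sqrt(65)) + 33) = -500*(33 + 1/(-5292 + 3*sqrt(65))) = -16500 - 500/(-5292 + 3*sqrt(65))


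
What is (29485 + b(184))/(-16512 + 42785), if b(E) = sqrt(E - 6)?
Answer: 29485/26273 + sqrt(178)/26273 ≈ 1.1228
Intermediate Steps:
b(E) = sqrt(-6 + E)
(29485 + b(184))/(-16512 + 42785) = (29485 + sqrt(-6 + 184))/(-16512 + 42785) = (29485 + sqrt(178))/26273 = (29485 + sqrt(178))*(1/26273) = 29485/26273 + sqrt(178)/26273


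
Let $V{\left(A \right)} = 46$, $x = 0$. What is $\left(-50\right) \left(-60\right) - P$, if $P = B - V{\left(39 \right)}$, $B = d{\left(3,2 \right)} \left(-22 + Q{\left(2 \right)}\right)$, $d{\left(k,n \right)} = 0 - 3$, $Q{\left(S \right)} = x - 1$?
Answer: $2977$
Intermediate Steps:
$Q{\left(S \right)} = -1$ ($Q{\left(S \right)} = 0 - 1 = -1$)
$d{\left(k,n \right)} = -3$
$B = 69$ ($B = - 3 \left(-22 - 1\right) = \left(-3\right) \left(-23\right) = 69$)
$P = 23$ ($P = 69 - 46 = 23$)
$\left(-50\right) \left(-60\right) - P = \left(-50\right) \left(-60\right) - 23 = 3000 - 23 = 2977$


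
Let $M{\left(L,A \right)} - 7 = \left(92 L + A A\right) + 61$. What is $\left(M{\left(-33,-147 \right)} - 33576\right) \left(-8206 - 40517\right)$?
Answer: $727678005$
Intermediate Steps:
$M{\left(L,A \right)} = 68 + A^{2} + 92 L$ ($M{\left(L,A \right)} = 7 + \left(\left(92 L + A A\right) + 61\right) = 7 + \left(\left(92 L + A^{2}\right) + 61\right) = 7 + \left(\left(A^{2} + 92 L\right) + 61\right) = 7 + \left(61 + A^{2} + 92 L\right) = 68 + A^{2} + 92 L$)
$\left(M{\left(-33,-147 \right)} - 33576\right) \left(-8206 - 40517\right) = \left(\left(68 + \left(-147\right)^{2} + 92 \left(-33\right)\right) - 33576\right) \left(-8206 - 40517\right) = \left(\left(68 + 21609 - 3036\right) - 33576\right) \left(-48723\right) = \left(18641 - 33576\right) \left(-48723\right) = \left(-14935\right) \left(-48723\right) = 727678005$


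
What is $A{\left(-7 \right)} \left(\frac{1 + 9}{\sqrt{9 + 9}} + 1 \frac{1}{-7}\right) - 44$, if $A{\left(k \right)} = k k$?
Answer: $-51 + \frac{245 \sqrt{2}}{3} \approx 64.494$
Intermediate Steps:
$A{\left(k \right)} = k^{2}$
$A{\left(-7 \right)} \left(\frac{1 + 9}{\sqrt{9 + 9}} + 1 \frac{1}{-7}\right) - 44 = \left(-7\right)^{2} \left(\frac{1 + 9}{\sqrt{9 + 9}} + 1 \frac{1}{-7}\right) - 44 = 49 \left(\frac{10}{\sqrt{18}} + 1 \left(- \frac{1}{7}\right)\right) - 44 = 49 \left(\frac{10}{3 \sqrt{2}} - \frac{1}{7}\right) - 44 = 49 \left(10 \frac{\sqrt{2}}{6} - \frac{1}{7}\right) - 44 = 49 \left(\frac{5 \sqrt{2}}{3} - \frac{1}{7}\right) - 44 = 49 \left(- \frac{1}{7} + \frac{5 \sqrt{2}}{3}\right) - 44 = \left(-7 + \frac{245 \sqrt{2}}{3}\right) - 44 = -51 + \frac{245 \sqrt{2}}{3}$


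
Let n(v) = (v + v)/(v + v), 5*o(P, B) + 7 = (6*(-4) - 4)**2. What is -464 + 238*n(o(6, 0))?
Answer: -226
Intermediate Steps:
o(P, B) = 777/5 (o(P, B) = -7/5 + (6*(-4) - 4)**2/5 = -7/5 + (-24 - 4)**2/5 = -7/5 + (1/5)*(-28)**2 = -7/5 + (1/5)*784 = -7/5 + 784/5 = 777/5)
n(v) = 1 (n(v) = (2*v)/((2*v)) = (2*v)*(1/(2*v)) = 1)
-464 + 238*n(o(6, 0)) = -464 + 238*1 = -464 + 238 = -226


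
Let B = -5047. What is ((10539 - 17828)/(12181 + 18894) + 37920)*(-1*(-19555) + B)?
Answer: 17095599163188/31075 ≈ 5.5014e+8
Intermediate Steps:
((10539 - 17828)/(12181 + 18894) + 37920)*(-1*(-19555) + B) = ((10539 - 17828)/(12181 + 18894) + 37920)*(-1*(-19555) - 5047) = (-7289/31075 + 37920)*(19555 - 5047) = (-7289*1/31075 + 37920)*14508 = (-7289/31075 + 37920)*14508 = (1178356711/31075)*14508 = 17095599163188/31075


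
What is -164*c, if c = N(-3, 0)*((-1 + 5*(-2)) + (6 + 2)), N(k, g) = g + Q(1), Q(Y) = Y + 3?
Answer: 1968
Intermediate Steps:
Q(Y) = 3 + Y
N(k, g) = 4 + g (N(k, g) = g + (3 + 1) = g + 4 = 4 + g)
c = -12 (c = (4 + 0)*((-1 + 5*(-2)) + (6 + 2)) = 4*((-1 - 10) + 8) = 4*(-11 + 8) = 4*(-3) = -12)
-164*c = -164*(-12) = 1968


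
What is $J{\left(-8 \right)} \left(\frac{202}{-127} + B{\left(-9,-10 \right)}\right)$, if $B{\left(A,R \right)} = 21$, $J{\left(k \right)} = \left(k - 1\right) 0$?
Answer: $0$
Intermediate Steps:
$J{\left(k \right)} = 0$ ($J{\left(k \right)} = \left(-1 + k\right) 0 = 0$)
$J{\left(-8 \right)} \left(\frac{202}{-127} + B{\left(-9,-10 \right)}\right) = 0 \left(\frac{202}{-127} + 21\right) = 0 \left(202 \left(- \frac{1}{127}\right) + 21\right) = 0 \left(- \frac{202}{127} + 21\right) = 0 \cdot \frac{2465}{127} = 0$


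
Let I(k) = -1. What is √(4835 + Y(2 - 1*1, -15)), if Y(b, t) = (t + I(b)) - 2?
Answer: √4817 ≈ 69.405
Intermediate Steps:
Y(b, t) = -3 + t (Y(b, t) = (t - 1) - 2 = (-1 + t) - 2 = -3 + t)
√(4835 + Y(2 - 1*1, -15)) = √(4835 + (-3 - 15)) = √(4835 - 18) = √4817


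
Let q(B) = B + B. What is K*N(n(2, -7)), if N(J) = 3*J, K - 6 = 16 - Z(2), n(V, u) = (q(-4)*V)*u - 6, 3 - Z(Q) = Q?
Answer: 6678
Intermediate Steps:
q(B) = 2*B
Z(Q) = 3 - Q
n(V, u) = -6 - 8*V*u (n(V, u) = ((2*(-4))*V)*u - 6 = (-8*V)*u - 6 = -8*V*u - 6 = -6 - 8*V*u)
K = 21 (K = 6 + (16 - (3 - 1*2)) = 6 + (16 - (3 - 2)) = 6 + (16 - 1*1) = 6 + (16 - 1) = 6 + 15 = 21)
K*N(n(2, -7)) = 21*(3*(-6 - 8*2*(-7))) = 21*(3*(-6 + 112)) = 21*(3*106) = 21*318 = 6678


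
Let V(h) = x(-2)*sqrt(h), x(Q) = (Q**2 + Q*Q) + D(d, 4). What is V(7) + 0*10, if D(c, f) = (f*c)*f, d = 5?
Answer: 88*sqrt(7) ≈ 232.83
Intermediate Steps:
D(c, f) = c*f**2 (D(c, f) = (c*f)*f = c*f**2)
x(Q) = 80 + 2*Q**2 (x(Q) = (Q**2 + Q*Q) + 5*4**2 = (Q**2 + Q**2) + 5*16 = 2*Q**2 + 80 = 80 + 2*Q**2)
V(h) = 88*sqrt(h) (V(h) = (80 + 2*(-2)**2)*sqrt(h) = (80 + 2*4)*sqrt(h) = (80 + 8)*sqrt(h) = 88*sqrt(h))
V(7) + 0*10 = 88*sqrt(7) + 0*10 = 88*sqrt(7) + 0 = 88*sqrt(7)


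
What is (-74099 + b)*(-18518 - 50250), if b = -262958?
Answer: 23178735776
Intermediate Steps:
(-74099 + b)*(-18518 - 50250) = (-74099 - 262958)*(-18518 - 50250) = -337057*(-68768) = 23178735776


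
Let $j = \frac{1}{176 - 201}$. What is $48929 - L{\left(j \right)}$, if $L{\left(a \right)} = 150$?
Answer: $48779$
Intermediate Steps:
$j = - \frac{1}{25}$ ($j = \frac{1}{-25} = - \frac{1}{25} \approx -0.04$)
$48929 - L{\left(j \right)} = 48929 - 150 = 48779$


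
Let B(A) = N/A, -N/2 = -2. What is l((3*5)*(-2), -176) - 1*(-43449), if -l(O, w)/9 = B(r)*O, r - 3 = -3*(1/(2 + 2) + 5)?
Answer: 737193/17 ≈ 43364.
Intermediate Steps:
N = 4 (N = -2*(-2) = 4)
r = -51/4 (r = 3 - 3*(1/(2 + 2) + 5) = 3 - 3*(1/4 + 5) = 3 - 3*21/4 = 3 - 63/4 = -51/4 ≈ -12.750)
B(A) = 4/A
l(O, w) = 48*O/17 (l(O, w) = -9*4/(-51/4)*O = -9*4*(-4/51)*O = -(-48)*O/17 = 48*O/17)
l((3*5)*(-2), -176) - 1*(-43449) = 48*((3*5)*(-2))/17 - 1*(-43449) = 48*(15*(-2))/17 + 43449 = (48/17)*(-30) + 43449 = -1440/17 + 43449 = 737193/17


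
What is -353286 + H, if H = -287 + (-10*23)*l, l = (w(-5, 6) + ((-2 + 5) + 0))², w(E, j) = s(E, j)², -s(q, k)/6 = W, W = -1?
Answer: -703403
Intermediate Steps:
s(q, k) = 6 (s(q, k) = -6*(-1) = 6)
w(E, j) = 36 (w(E, j) = 6² = 36)
l = 1521 (l = (36 + ((-2 + 5) + 0))² = (36 + (3 + 0))² = (36 + 3)² = 39² = 1521)
H = -350117 (H = -287 - 10*23*1521 = -287 - 230*1521 = -287 - 349830 = -350117)
-353286 + H = -353286 - 350117 = -703403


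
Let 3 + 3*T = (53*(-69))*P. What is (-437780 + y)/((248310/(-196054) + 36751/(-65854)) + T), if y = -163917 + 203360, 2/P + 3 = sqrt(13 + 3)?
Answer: 2571452576493546/15756670165109 ≈ 163.20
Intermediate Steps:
P = 2 (P = 2/(-3 + sqrt(13 + 3)) = 2/(-3 + sqrt(16)) = 2/(-3 + 4) = 2/1 = 2*1 = 2)
T = -2439 (T = -1 + ((53*(-69))*2)/3 = -1 + (-3657*2)/3 = -1 + (1/3)*(-7314) = -1 - 2438 = -2439)
y = 39443
(-437780 + y)/((248310/(-196054) + 36751/(-65854)) + T) = (-437780 + 39443)/((248310/(-196054) + 36751/(-65854)) - 2439) = -398337/((248310*(-1/196054) + 36751*(-1/65854)) - 2439) = -398337/((-124155/98027 - 36751/65854) - 2439) = -398337/(-11778693647/6455470058 - 2439) = -398337/(-15756670165109/6455470058) = -398337*(-6455470058/15756670165109) = 2571452576493546/15756670165109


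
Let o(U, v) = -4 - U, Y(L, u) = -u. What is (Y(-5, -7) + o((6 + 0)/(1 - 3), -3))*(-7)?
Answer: -42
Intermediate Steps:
(Y(-5, -7) + o((6 + 0)/(1 - 3), -3))*(-7) = (-1*(-7) + (-4 - (6 + 0)/(1 - 3)))*(-7) = (7 + (-4 - 6/(-2)))*(-7) = (7 + (-4 - 6*(-1)/2))*(-7) = (7 + (-4 - 1*(-3)))*(-7) = (7 + (-4 + 3))*(-7) = (7 - 1)*(-7) = 6*(-7) = -42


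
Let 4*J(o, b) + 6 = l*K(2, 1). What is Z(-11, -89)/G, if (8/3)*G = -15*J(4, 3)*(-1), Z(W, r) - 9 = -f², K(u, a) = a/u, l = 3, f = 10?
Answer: 5824/405 ≈ 14.380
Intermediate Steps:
J(o, b) = -9/8 (J(o, b) = -3/2 + (3*(1/2))/4 = -3/2 + (3*(1*(½)))/4 = -3/2 + (3*(½))/4 = -3/2 + (¼)*(3/2) = -3/2 + 3/8 = -9/8)
Z(W, r) = -91 (Z(W, r) = 9 - 1*10² = 9 - 1*100 = 9 - 100 = -91)
G = -405/64 (G = 3*(-15*(-9/8)*(-1))/8 = 3*((135/8)*(-1))/8 = (3/8)*(-135/8) = -405/64 ≈ -6.3281)
Z(-11, -89)/G = -91/(-405/64) = -91*(-64/405) = 5824/405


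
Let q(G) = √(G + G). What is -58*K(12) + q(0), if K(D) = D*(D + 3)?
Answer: -10440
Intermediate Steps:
K(D) = D*(3 + D)
q(G) = √2*√G (q(G) = √(2*G) = √2*√G)
-58*K(12) + q(0) = -696*(3 + 12) + √2*√0 = -696*15 + √2*0 = -58*180 + 0 = -10440 + 0 = -10440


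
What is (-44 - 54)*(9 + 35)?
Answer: -4312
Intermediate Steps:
(-44 - 54)*(9 + 35) = -98*44 = -4312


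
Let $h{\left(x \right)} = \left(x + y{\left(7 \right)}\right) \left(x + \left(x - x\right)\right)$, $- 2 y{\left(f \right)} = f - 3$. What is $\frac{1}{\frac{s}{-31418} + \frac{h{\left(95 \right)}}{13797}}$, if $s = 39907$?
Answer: $- \frac{144491382}{91006283} \approx -1.5877$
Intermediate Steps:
$y{\left(f \right)} = \frac{3}{2} - \frac{f}{2}$ ($y{\left(f \right)} = - \frac{f - 3}{2} = - \frac{-3 + f}{2} = \frac{3}{2} - \frac{f}{2}$)
$h{\left(x \right)} = x \left(-2 + x\right)$ ($h{\left(x \right)} = \left(x + \left(\frac{3}{2} - \frac{7}{2}\right)\right) \left(x + \left(x - x\right)\right) = \left(x + \left(\frac{3}{2} - \frac{7}{2}\right)\right) \left(x + 0\right) = \left(x - 2\right) x = \left(-2 + x\right) x = x \left(-2 + x\right)$)
$\frac{1}{\frac{s}{-31418} + \frac{h{\left(95 \right)}}{13797}} = \frac{1}{\frac{39907}{-31418} + \frac{95 \left(-2 + 95\right)}{13797}} = \frac{1}{39907 \left(- \frac{1}{31418}\right) + 95 \cdot 93 \cdot \frac{1}{13797}} = \frac{1}{- \frac{39907}{31418} + 8835 \cdot \frac{1}{13797}} = \frac{1}{- \frac{39907}{31418} + \frac{2945}{4599}} = \frac{1}{- \frac{91006283}{144491382}} = - \frac{144491382}{91006283}$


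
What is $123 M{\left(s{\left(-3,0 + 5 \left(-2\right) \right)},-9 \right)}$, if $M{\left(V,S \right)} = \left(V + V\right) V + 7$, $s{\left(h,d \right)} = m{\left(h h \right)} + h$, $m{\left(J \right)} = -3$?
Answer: $9717$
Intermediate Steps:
$s{\left(h,d \right)} = -3 + h$
$M{\left(V,S \right)} = 7 + 2 V^{2}$ ($M{\left(V,S \right)} = 2 V V + 7 = 2 V^{2} + 7 = 7 + 2 V^{2}$)
$123 M{\left(s{\left(-3,0 + 5 \left(-2\right) \right)},-9 \right)} = 123 \left(7 + 2 \left(-3 - 3\right)^{2}\right) = 123 \left(7 + 2 \left(-6\right)^{2}\right) = 123 \left(7 + 2 \cdot 36\right) = 123 \left(7 + 72\right) = 123 \cdot 79 = 9717$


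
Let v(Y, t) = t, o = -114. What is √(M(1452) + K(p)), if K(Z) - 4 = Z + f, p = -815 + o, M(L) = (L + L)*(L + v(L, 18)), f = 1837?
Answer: 4*√266862 ≈ 2066.3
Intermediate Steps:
M(L) = 2*L*(18 + L) (M(L) = (L + L)*(L + 18) = (2*L)*(18 + L) = 2*L*(18 + L))
p = -929 (p = -815 - 114 = -929)
K(Z) = 1841 + Z (K(Z) = 4 + (Z + 1837) = 4 + (1837 + Z) = 1841 + Z)
√(M(1452) + K(p)) = √(2*1452*(18 + 1452) + (1841 - 929)) = √(2*1452*1470 + 912) = √(4268880 + 912) = √4269792 = 4*√266862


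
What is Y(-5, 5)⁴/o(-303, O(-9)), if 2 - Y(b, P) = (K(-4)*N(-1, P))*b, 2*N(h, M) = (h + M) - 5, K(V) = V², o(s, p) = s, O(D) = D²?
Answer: -2085136/303 ≈ -6881.6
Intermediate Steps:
N(h, M) = -5/2 + M/2 + h/2 (N(h, M) = ((h + M) - 5)/2 = ((M + h) - 5)/2 = (-5 + M + h)/2 = -5/2 + M/2 + h/2)
Y(b, P) = 2 - b*(-48 + 8*P) (Y(b, P) = 2 - (-4)²*(-5/2 + P/2 + (½)*(-1))*b = 2 - 16*(-5/2 + P/2 - ½)*b = 2 - 16*(-3 + P/2)*b = 2 - (-48 + 8*P)*b = 2 - b*(-48 + 8*P))
Y(-5, 5)⁴/o(-303, O(-9)) = (2 - 8*(-5)*(-6 + 5))⁴/(-303) = (2 - 8*(-5)*(-1))⁴*(-1/303) = (2 - 40)⁴*(-1/303) = (-38)⁴*(-1/303) = 2085136*(-1/303) = -2085136/303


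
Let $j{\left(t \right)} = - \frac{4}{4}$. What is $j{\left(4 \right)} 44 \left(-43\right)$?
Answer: $1892$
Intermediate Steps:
$j{\left(t \right)} = -1$ ($j{\left(t \right)} = \left(-4\right) \frac{1}{4} = -1$)
$j{\left(4 \right)} 44 \left(-43\right) = \left(-1\right) 44 \left(-43\right) = \left(-44\right) \left(-43\right) = 1892$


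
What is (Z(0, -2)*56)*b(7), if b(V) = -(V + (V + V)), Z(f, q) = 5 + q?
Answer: -3528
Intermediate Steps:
b(V) = -3*V (b(V) = -(V + 2*V) = -3*V)
(Z(0, -2)*56)*b(7) = ((5 - 2)*56)*(-3*7) = (3*56)*(-21) = 168*(-21) = -3528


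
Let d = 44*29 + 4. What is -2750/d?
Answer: -275/128 ≈ -2.1484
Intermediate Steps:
d = 1280 (d = 1276 + 4 = 1280)
-2750/d = -2750/1280 = -2750*1/1280 = -275/128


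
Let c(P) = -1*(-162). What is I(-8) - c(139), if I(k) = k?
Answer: -170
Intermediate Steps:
c(P) = 162
I(-8) - c(139) = -8 - 1*162 = -8 - 162 = -170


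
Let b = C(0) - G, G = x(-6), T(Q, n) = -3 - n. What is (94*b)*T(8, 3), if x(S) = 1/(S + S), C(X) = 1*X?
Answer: -47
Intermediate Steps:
C(X) = X
x(S) = 1/(2*S)
G = -1/12 (G = (1/2)/(-6) = (1/2)*(-1/6) = -1/12 ≈ -0.083333)
b = 1/12 (b = 0 - 1*(-1/12) = 0 + 1/12 = 1/12 ≈ 0.083333)
(94*b)*T(8, 3) = (94*(1/12))*(-3 - 1*3) = 47*(-3 - 3)/6 = (47/6)*(-6) = -47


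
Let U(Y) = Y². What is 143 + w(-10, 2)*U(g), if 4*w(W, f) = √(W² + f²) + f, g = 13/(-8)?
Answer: 18473/128 + 169*√26/128 ≈ 151.05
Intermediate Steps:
g = -13/8 (g = 13*(-⅛) = -13/8 ≈ -1.6250)
w(W, f) = f/4 + √(W² + f²)/4 (w(W, f) = (√(W² + f²) + f)/4 = (f + √(W² + f²))/4 = f/4 + √(W² + f²)/4)
143 + w(-10, 2)*U(g) = 143 + ((¼)*2 + √((-10)² + 2²)/4)*(-13/8)² = 143 + (½ + √(100 + 4)/4)*(169/64) = 143 + (½ + √104/4)*(169/64) = 143 + (½ + (2*√26)/4)*(169/64) = 143 + (½ + √26/2)*(169/64) = 143 + (169/128 + 169*√26/128) = 18473/128 + 169*√26/128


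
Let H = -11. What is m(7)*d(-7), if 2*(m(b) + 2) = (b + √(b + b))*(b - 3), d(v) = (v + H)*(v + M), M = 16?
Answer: -1944 - 324*√14 ≈ -3156.3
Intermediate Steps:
d(v) = (-11 + v)*(16 + v) (d(v) = (v - 11)*(v + 16) = (-11 + v)*(16 + v))
m(b) = -2 + (-3 + b)*(b + √2*√b)/2 (m(b) = -2 + ((b + √(b + b))*(b - 3))/2 = -2 + ((b + √(2*b))*(-3 + b))/2 = -2 + ((b + √2*√b)*(-3 + b))/2 = -2 + ((-3 + b)*(b + √2*√b))/2 = -2 + (-3 + b)*(b + √2*√b)/2)
m(7)*d(-7) = (-2 + (½)*7² - 3/2*7 + √2*7^(3/2)/2 - 3*√2*√7/2)*(-176 + (-7)² + 5*(-7)) = (-2 + (½)*49 - 21/2 + √2*(7*√7)/2 - 3*√14/2)*(-176 + 49 - 35) = (-2 + 49/2 - 21/2 + 7*√14/2 - 3*√14/2)*(-162) = (12 + 2*√14)*(-162) = -1944 - 324*√14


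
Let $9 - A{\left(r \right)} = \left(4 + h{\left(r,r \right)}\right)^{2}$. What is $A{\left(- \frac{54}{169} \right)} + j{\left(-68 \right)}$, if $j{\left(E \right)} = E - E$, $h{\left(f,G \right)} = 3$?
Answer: $-40$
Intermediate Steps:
$A{\left(r \right)} = -40$ ($A{\left(r \right)} = 9 - \left(4 + 3\right)^{2} = 9 - 7^{2} = 9 - 49 = -40$)
$j{\left(E \right)} = 0$
$A{\left(- \frac{54}{169} \right)} + j{\left(-68 \right)} = -40 + 0 = -40$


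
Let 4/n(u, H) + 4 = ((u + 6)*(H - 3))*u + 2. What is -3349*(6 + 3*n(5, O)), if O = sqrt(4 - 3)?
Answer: -552585/28 ≈ -19735.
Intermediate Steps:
O = 1 (O = sqrt(1) = 1)
n(u, H) = 4/(-2 + u*(-3 + H)*(6 + u)) (n(u, H) = 4/(-4 + (((u + 6)*(H - 3))*u + 2)) = 4/(-4 + (((6 + u)*(-3 + H))*u + 2)) = 4/(-4 + (((-3 + H)*(6 + u))*u + 2)) = 4/(-4 + (u*(-3 + H)*(6 + u) + 2)) = 4/(-4 + (2 + u*(-3 + H)*(6 + u))) = 4/(-2 + u*(-3 + H)*(6 + u)))
-3349*(6 + 3*n(5, O)) = -3349*(6 + 3*(4/(-2 - 18*5 - 3*5**2 + 1*5**2 + 6*1*5))) = -3349*(6 + 3*(4/(-2 - 90 - 3*25 + 1*25 + 30))) = -3349*(6 + 3*(4/(-2 - 90 - 75 + 25 + 30))) = -3349*(6 + 3*(4/(-112))) = -3349*(6 + 3*(4*(-1/112))) = -3349*(6 + 3*(-1/28)) = -3349*(6 - 3/28) = -3349*165/28 = -552585/28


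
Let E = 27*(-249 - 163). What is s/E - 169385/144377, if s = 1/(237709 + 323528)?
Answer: -1057504497865757/901374542418276 ≈ -1.1732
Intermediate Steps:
s = 1/561237 ≈ 1.7818e-6
E = -11124 (E = 27*(-412) = -11124)
s/E - 169385/144377 = (1/561237)/(-11124) - 169385/144377 = (1/561237)*(-1/11124) - 169385*1/144377 = -1/6243200388 - 169385/144377 = -1057504497865757/901374542418276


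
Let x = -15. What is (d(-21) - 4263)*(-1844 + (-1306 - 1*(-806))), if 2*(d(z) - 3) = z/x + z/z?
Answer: 49913136/5 ≈ 9.9826e+6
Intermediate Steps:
d(z) = 7/2 - z/30 (d(z) = 3 + (z/(-15) + z/z)/2 = 3 + (z*(-1/15) + 1)/2 = 3 + (-z/15 + 1)/2 = 3 + (1 - z/15)/2 = 3 + (1/2 - z/30) = 7/2 - z/30)
(d(-21) - 4263)*(-1844 + (-1306 - 1*(-806))) = ((7/2 - 1/30*(-21)) - 4263)*(-1844 + (-1306 - 1*(-806))) = ((7/2 + 7/10) - 4263)*(-1844 + (-1306 + 806)) = (21/5 - 4263)*(-1844 - 500) = -21294/5*(-2344) = 49913136/5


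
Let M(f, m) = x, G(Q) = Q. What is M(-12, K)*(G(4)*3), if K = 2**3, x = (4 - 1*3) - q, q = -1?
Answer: 24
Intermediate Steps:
x = 2 (x = (4 - 1*3) - 1*(-1) = (4 - 3) + 1 = 1 + 1 = 2)
K = 8
M(f, m) = 2
M(-12, K)*(G(4)*3) = 2*(4*3) = 2*12 = 24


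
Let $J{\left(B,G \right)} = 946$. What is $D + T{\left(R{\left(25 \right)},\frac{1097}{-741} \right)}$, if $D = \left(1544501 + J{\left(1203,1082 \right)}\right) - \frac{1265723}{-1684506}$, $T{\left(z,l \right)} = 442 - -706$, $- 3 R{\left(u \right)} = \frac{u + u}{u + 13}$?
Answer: $\frac{2605249822793}{1684506} \approx 1.5466 \cdot 10^{6}$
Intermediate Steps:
$R{\left(u \right)} = - \frac{2 u}{3 \left(13 + u\right)}$ ($R{\left(u \right)} = - \frac{\left(u + u\right) \frac{1}{u + 13}}{3} = - \frac{2 u \frac{1}{13 + u}}{3} = - \frac{2 u}{3 \left(13 + u\right)}$)
$T{\left(z,l \right)} = 1148$ ($T{\left(z,l \right)} = 442 + 706 = 1148$)
$D = \frac{2603316009905}{1684506}$ ($D = \left(1544501 + 946\right) - \frac{1265723}{-1684506} = 1545447 - - \frac{1265723}{1684506} = 1545447 + \frac{1265723}{1684506} = \frac{2603316009905}{1684506} \approx 1.5454 \cdot 10^{6}$)
$D + T{\left(R{\left(25 \right)},\frac{1097}{-741} \right)} = \frac{2603316009905}{1684506} + 1148 = \frac{2605249822793}{1684506}$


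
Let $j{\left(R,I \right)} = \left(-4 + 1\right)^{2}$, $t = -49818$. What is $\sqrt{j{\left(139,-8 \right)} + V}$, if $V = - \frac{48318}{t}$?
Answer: $\frac{2 \sqrt{475985}}{437} \approx 3.1575$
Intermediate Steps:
$j{\left(R,I \right)} = 9$ ($j{\left(R,I \right)} = \left(-3\right)^{2} = 9$)
$V = \frac{8053}{8303}$ ($V = - \frac{48318}{-49818} = \left(-48318\right) \left(- \frac{1}{49818}\right) = \frac{8053}{8303} \approx 0.96989$)
$\sqrt{j{\left(139,-8 \right)} + V} = \sqrt{9 + \frac{8053}{8303}} = \sqrt{\frac{82780}{8303}} = \frac{2 \sqrt{475985}}{437}$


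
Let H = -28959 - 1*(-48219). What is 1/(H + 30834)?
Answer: 1/50094 ≈ 1.9962e-5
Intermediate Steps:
H = 19260 (H = -28959 + 48219 = 19260)
1/(H + 30834) = 1/(19260 + 30834) = 1/50094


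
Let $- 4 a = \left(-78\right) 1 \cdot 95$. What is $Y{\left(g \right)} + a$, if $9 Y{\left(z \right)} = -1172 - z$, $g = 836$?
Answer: $\frac{29329}{18} \approx 1629.4$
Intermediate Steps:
$a = \frac{3705}{2}$ ($a = - \frac{\left(-78\right) 1 \cdot 95}{4} = - \frac{\left(-78\right) 95}{4} = \left(- \frac{1}{4}\right) \left(-7410\right) = \frac{3705}{2} \approx 1852.5$)
$Y{\left(z \right)} = - \frac{1172}{9} - \frac{z}{9}$ ($Y{\left(z \right)} = \frac{-1172 - z}{9} = - \frac{1172}{9} - \frac{z}{9}$)
$Y{\left(g \right)} + a = \left(- \frac{1172}{9} - \frac{836}{9}\right) + \frac{3705}{2} = - \frac{2008}{9} + \frac{3705}{2} = \frac{29329}{18}$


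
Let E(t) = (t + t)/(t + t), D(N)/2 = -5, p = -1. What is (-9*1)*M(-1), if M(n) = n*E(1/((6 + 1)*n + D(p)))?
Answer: 9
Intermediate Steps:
D(N) = -10 (D(N) = 2*(-5) = -10)
E(t) = 1 (E(t) = (2*t)/((2*t)) = (2*t)*(1/(2*t)) = 1)
M(n) = n (M(n) = n*1 = n)
(-9*1)*M(-1) = -9*1*(-1) = -9*(-1) = 9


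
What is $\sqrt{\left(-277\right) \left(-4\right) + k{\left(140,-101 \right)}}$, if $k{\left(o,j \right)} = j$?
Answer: $\sqrt{1007} \approx 31.733$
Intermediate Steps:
$\sqrt{\left(-277\right) \left(-4\right) + k{\left(140,-101 \right)}} = \sqrt{\left(-277\right) \left(-4\right) - 101} = \sqrt{1108 - 101} = \sqrt{1007}$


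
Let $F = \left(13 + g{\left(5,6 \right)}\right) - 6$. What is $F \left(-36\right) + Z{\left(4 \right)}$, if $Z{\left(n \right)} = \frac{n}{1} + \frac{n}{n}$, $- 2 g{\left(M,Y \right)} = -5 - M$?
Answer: $-427$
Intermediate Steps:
$g{\left(M,Y \right)} = \frac{5}{2} + \frac{M}{2}$ ($g{\left(M,Y \right)} = - \frac{-5 - M}{2} = \frac{5}{2} + \frac{M}{2}$)
$F = 12$ ($F = \left(13 + \left(\frac{5}{2} + \frac{1}{2} \cdot 5\right)\right) - 6 = \left(13 + \left(\frac{5}{2} + \frac{5}{2}\right)\right) - 6 = \left(13 + 5\right) - 6 = 18 - 6 = 12$)
$Z{\left(n \right)} = 1 + n$ ($Z{\left(n \right)} = n 1 + 1 = n + 1 = 1 + n$)
$F \left(-36\right) + Z{\left(4 \right)} = 12 \left(-36\right) + \left(1 + 4\right) = -432 + 5 = -427$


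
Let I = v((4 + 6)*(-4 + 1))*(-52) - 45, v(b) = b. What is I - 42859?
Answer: -41344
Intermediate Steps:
I = 1515 (I = ((4 + 6)*(-4 + 1))*(-52) - 45 = (10*(-3))*(-52) - 45 = -30*(-52) - 45 = 1560 - 45 = 1515)
I - 42859 = 1515 - 42859 = -41344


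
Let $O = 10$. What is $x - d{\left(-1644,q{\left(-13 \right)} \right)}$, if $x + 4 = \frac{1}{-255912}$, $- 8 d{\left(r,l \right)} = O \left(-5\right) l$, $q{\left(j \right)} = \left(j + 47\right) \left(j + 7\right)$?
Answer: $\frac{325264151}{255912} \approx 1271.0$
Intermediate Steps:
$q{\left(j \right)} = \left(7 + j\right) \left(47 + j\right)$ ($q{\left(j \right)} = \left(47 + j\right) \left(7 + j\right) = \left(7 + j\right) \left(47 + j\right)$)
$d{\left(r,l \right)} = \frac{25 l}{4}$ ($d{\left(r,l \right)} = - \frac{10 \left(-5\right) l}{8} = - \frac{\left(-50\right) l}{8} = \frac{25 l}{4}$)
$x = - \frac{1023649}{255912}$ ($x = -4 + \frac{1}{-255912} = -4 - \frac{1}{255912} = - \frac{1023649}{255912} \approx -4.0$)
$x - d{\left(-1644,q{\left(-13 \right)} \right)} = - \frac{1023649}{255912} - \frac{25 \left(329 + \left(-13\right)^{2} + 54 \left(-13\right)\right)}{4} = - \frac{1023649}{255912} - \frac{25 \left(329 + 169 - 702\right)}{4} = - \frac{1023649}{255912} - \frac{25}{4} \left(-204\right) = - \frac{1023649}{255912} - -1275 = - \frac{1023649}{255912} + 1275 = \frac{325264151}{255912}$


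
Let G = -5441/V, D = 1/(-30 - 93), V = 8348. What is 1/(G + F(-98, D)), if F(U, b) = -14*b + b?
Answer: -1026804/560719 ≈ -1.8312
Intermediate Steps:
D = -1/123 (D = 1/(-123) = -1/123 ≈ -0.0081301)
F(U, b) = -13*b
G = -5441/8348 ≈ -0.65177
1/(G + F(-98, D)) = 1/(-5441/8348 - 13*(-1/123)) = 1/(-5441/8348 + 13/123) = 1/(-560719/1026804) = -1026804/560719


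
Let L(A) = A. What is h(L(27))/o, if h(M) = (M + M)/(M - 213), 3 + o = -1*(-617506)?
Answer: -9/19142593 ≈ -4.7016e-7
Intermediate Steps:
o = 617503 (o = -3 - 1*(-617506) = -3 + 617506 = 617503)
h(M) = 2*M/(-213 + M) (h(M) = (2*M)/(-213 + M) = 2*M/(-213 + M))
h(L(27))/o = (2*27/(-213 + 27))/617503 = (2*27/(-186))*(1/617503) = (2*27*(-1/186))*(1/617503) = -9/31*1/617503 = -9/19142593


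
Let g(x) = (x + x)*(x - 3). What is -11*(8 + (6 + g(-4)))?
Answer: -770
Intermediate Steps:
g(x) = 2*x*(-3 + x) (g(x) = (2*x)*(-3 + x) = 2*x*(-3 + x))
-11*(8 + (6 + g(-4))) = -11*(8 + (6 + 2*(-4)*(-3 - 4))) = -11*(8 + (6 + 2*(-4)*(-7))) = -11*(8 + (6 + 56)) = -11*(8 + 62) = -11*70 = -770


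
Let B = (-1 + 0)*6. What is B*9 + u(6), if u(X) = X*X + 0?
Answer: -18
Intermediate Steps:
B = -6 (B = -1*6 = -6)
u(X) = X² (u(X) = X² + 0 = X²)
B*9 + u(6) = -6*9 + 6² = -54 + 36 = -18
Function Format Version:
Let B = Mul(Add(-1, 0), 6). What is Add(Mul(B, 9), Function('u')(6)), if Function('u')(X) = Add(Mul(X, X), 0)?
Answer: -18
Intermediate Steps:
B = -6 (B = Mul(-1, 6) = -6)
Function('u')(X) = Pow(X, 2) (Function('u')(X) = Add(Pow(X, 2), 0) = Pow(X, 2))
Add(Mul(B, 9), Function('u')(6)) = Add(Mul(-6, 9), Pow(6, 2)) = Add(-54, 36) = -18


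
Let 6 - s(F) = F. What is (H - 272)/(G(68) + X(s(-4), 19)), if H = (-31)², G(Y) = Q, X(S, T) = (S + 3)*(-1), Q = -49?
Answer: -689/62 ≈ -11.113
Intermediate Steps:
s(F) = 6 - F
X(S, T) = -3 - S (X(S, T) = (3 + S)*(-1) = -3 - S)
G(Y) = -49
H = 961
(H - 272)/(G(68) + X(s(-4), 19)) = (961 - 272)/(-49 + (-3 - (6 - 1*(-4)))) = 689/(-49 + (-3 - (6 + 4))) = 689/(-49 + (-3 - 1*10)) = 689/(-49 + (-3 - 10)) = 689/(-49 - 13) = 689/(-62) = 689*(-1/62) = -689/62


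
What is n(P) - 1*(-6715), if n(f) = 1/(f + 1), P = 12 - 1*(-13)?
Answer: 174591/26 ≈ 6715.0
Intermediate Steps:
P = 25 (P = 12 + 13 = 25)
n(f) = 1/(1 + f)
n(P) - 1*(-6715) = 1/(1 + 25) - 1*(-6715) = 1/26 + 6715 = 174591/26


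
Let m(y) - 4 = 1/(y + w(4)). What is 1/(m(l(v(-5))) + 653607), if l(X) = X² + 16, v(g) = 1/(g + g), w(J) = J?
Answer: 2001/1307875711 ≈ 1.5300e-6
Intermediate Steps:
v(g) = 1/(2*g)
l(X) = 16 + X²
m(y) = 4 + 1/(4 + y) (m(y) = 4 + 1/(y + 4) = 4 + 1/(4 + y))
1/(m(l(v(-5))) + 653607) = 1/((17 + 4*(16 + ((½)/(-5))²))/(4 + (16 + ((½)/(-5))²)) + 653607) = 1/((17 + 4*(16 + ((½)*(-⅕))²))/(4 + (16 + ((½)*(-⅕))²)) + 653607) = 1/((17 + 4*(16 + (-⅒)²))/(4 + (16 + (-⅒)²)) + 653607) = 1/((17 + 4*(16 + 1/100))/(4 + (16 + 1/100)) + 653607) = 1/((17 + 4*(1601/100))/(4 + 1601/100) + 653607) = 1/((17 + 1601/25)/(2001/100) + 653607) = 1/((100/2001)*(2026/25) + 653607) = 1/(8104/2001 + 653607) = 1/(1307875711/2001) = 2001/1307875711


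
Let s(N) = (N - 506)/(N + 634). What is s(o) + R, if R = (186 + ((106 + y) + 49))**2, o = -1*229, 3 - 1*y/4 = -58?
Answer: 9240026/27 ≈ 3.4222e+5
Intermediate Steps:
y = 244 (y = 12 - 4*(-58) = 12 + 232 = 244)
o = -229
s(N) = (-506 + N)/(634 + N)
R = 342225 (R = (186 + ((106 + 244) + 49))**2 = (186 + (350 + 49))**2 = (186 + 399)**2 = 585**2 = 342225)
s(o) + R = (-506 - 229)/(634 - 229) + 342225 = -735/405 + 342225 = (1/405)*(-735) + 342225 = -49/27 + 342225 = 9240026/27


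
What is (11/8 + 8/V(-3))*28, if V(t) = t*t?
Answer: 1141/18 ≈ 63.389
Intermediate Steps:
V(t) = t²
(11/8 + 8/V(-3))*28 = (11/8 + 8/((-3)²))*28 = (11*(⅛) + 8/9)*28 = (11/8 + 8*(⅑))*28 = (11/8 + 8/9)*28 = (163/72)*28 = 1141/18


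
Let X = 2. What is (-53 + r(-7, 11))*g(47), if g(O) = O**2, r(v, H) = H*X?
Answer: -68479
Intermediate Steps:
r(v, H) = 2*H (r(v, H) = H*2 = 2*H)
(-53 + r(-7, 11))*g(47) = (-53 + 2*11)*47**2 = (-53 + 22)*2209 = -31*2209 = -68479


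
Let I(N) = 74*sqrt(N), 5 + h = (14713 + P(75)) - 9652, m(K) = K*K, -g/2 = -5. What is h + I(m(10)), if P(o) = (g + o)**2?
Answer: 13021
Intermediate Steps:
g = 10 (g = -2*(-5) = 10)
P(o) = (10 + o)**2
m(K) = K**2
h = 12281 (h = -5 + ((14713 + (10 + 75)**2) - 9652) = -5 + ((14713 + 85**2) - 9652) = -5 + ((14713 + 7225) - 9652) = -5 + (21938 - 9652) = -5 + 12286 = 12281)
h + I(m(10)) = 12281 + 74*sqrt(10**2) = 12281 + 74*sqrt(100) = 12281 + 74*10 = 12281 + 740 = 13021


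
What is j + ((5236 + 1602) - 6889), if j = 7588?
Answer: 7537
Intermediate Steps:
j + ((5236 + 1602) - 6889) = 7588 + ((5236 + 1602) - 6889) = 7588 + (6838 - 6889) = 7588 - 51 = 7537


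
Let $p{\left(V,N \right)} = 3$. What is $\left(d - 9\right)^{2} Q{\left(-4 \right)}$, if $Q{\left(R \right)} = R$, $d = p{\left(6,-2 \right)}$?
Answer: $-144$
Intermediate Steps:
$d = 3$
$\left(d - 9\right)^{2} Q{\left(-4 \right)} = \left(3 - 9\right)^{2} \left(-4\right) = \left(-6\right)^{2} \left(-4\right) = 36 \left(-4\right) = -144$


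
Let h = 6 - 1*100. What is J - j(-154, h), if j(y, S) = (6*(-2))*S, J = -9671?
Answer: -10799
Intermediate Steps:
h = -94 (h = 6 - 100 = -94)
j(y, S) = -12*S
J - j(-154, h) = -9671 - (-12)*(-94) = -9671 - 1*1128 = -9671 - 1128 = -10799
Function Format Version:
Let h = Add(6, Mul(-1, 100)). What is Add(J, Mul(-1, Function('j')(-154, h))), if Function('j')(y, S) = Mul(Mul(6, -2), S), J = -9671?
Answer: -10799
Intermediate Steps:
h = -94 (h = Add(6, -100) = -94)
Function('j')(y, S) = Mul(-12, S)
Add(J, Mul(-1, Function('j')(-154, h))) = Add(-9671, Mul(-1, Mul(-12, -94))) = Add(-9671, Mul(-1, 1128)) = Add(-9671, -1128) = -10799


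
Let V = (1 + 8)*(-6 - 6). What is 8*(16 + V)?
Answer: -736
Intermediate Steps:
V = -108 (V = 9*(-12) = -108)
8*(16 + V) = 8*(16 - 108) = 8*(-92) = -736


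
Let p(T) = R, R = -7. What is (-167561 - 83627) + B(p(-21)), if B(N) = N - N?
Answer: -251188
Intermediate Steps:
p(T) = -7
B(N) = 0
(-167561 - 83627) + B(p(-21)) = (-167561 - 83627) + 0 = -251188 + 0 = -251188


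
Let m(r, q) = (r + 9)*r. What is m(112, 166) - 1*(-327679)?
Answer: 341231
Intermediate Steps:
m(r, q) = r*(9 + r) (m(r, q) = (9 + r)*r = r*(9 + r))
m(112, 166) - 1*(-327679) = 112*(9 + 112) - 1*(-327679) = 112*121 + 327679 = 13552 + 327679 = 341231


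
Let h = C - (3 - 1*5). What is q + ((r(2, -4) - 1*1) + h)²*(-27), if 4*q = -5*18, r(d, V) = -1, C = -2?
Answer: -261/2 ≈ -130.50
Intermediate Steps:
q = -45/2 (q = (-5*18)/4 = (¼)*(-90) = -45/2 ≈ -22.500)
h = 0 (h = -2 - (3 - 1*5) = -2 - (3 - 5) = -2 - 1*(-2) = -2 + 2 = 0)
q + ((r(2, -4) - 1*1) + h)²*(-27) = -45/2 + ((-1 - 1*1) + 0)²*(-27) = -45/2 + ((-1 - 1) + 0)²*(-27) = -45/2 + (-2 + 0)²*(-27) = -45/2 + (-2)²*(-27) = -45/2 + 4*(-27) = -45/2 - 108 = -261/2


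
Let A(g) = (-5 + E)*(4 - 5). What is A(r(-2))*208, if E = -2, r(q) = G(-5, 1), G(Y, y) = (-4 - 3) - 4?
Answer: 1456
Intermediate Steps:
G(Y, y) = -11 (G(Y, y) = -7 - 4 = -11)
r(q) = -11
A(g) = 7 (A(g) = (-5 - 2)*(4 - 5) = -7*(-1) = 7)
A(r(-2))*208 = 7*208 = 1456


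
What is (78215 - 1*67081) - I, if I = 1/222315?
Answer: 2475255209/222315 ≈ 11134.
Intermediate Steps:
I = 1/222315 ≈ 4.4981e-6
(78215 - 1*67081) - I = (78215 - 1*67081) - 1*1/222315 = (78215 - 67081) - 1/222315 = 11134 - 1/222315 = 2475255209/222315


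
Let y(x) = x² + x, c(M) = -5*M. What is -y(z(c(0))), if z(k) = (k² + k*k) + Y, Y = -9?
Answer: -72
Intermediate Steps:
z(k) = -9 + 2*k² (z(k) = (k² + k*k) - 9 = (k² + k²) - 9 = 2*k² - 9 = -9 + 2*k²)
y(x) = x + x²
-y(z(c(0))) = -(-9 + 2*(-5*0)²)*(1 + (-9 + 2*(-5*0)²)) = -(-9 + 2*0²)*(1 + (-9 + 2*0²)) = -(-9 + 2*0)*(1 + (-9 + 2*0)) = -(-9 + 0)*(1 + (-9 + 0)) = -(-9)*(1 - 9) = -(-9)*(-8) = -1*72 = -72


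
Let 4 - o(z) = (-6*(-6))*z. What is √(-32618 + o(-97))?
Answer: I*√29122 ≈ 170.65*I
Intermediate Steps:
o(z) = 4 - 36*z (o(z) = 4 - (-6*(-6))*z = 4 - 36*z)
√(-32618 + o(-97)) = √(-32618 + (4 - 36*(-97))) = √(-32618 + (4 + 3492)) = √(-32618 + 3496) = √(-29122) = I*√29122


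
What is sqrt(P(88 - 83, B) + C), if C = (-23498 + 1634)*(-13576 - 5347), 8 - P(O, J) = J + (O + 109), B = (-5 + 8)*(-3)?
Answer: 5*sqrt(16549295) ≈ 20340.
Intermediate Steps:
B = -9 (B = 3*(-3) = -9)
P(O, J) = -101 - J - O (P(O, J) = 8 - (J + (O + 109)) = 8 - (J + (109 + O)) = 8 - (109 + J + O) = 8 + (-109 - J - O) = -101 - J - O)
C = 413732472 (C = -21864*(-18923) = 413732472)
sqrt(P(88 - 83, B) + C) = sqrt((-101 - 1*(-9) - (88 - 83)) + 413732472) = sqrt((-101 + 9 - 1*5) + 413732472) = sqrt((-101 + 9 - 5) + 413732472) = sqrt(-97 + 413732472) = sqrt(413732375) = 5*sqrt(16549295)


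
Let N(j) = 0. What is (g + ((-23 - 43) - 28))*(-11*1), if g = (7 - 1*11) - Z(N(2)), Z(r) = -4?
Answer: 1034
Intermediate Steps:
g = 0 (g = (7 - 1*11) - 1*(-4) = (7 - 11) + 4 = -4 + 4 = 0)
(g + ((-23 - 43) - 28))*(-11*1) = (0 + ((-23 - 43) - 28))*(-11*1) = (0 + (-66 - 28))*(-11) = (0 - 94)*(-11) = -94*(-11) = 1034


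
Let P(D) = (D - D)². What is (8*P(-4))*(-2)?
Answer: 0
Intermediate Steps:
P(D) = 0 (P(D) = 0² = 0)
(8*P(-4))*(-2) = (8*0)*(-2) = 0*(-2) = 0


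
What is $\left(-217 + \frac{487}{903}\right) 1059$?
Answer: $- \frac{68998792}{301} \approx -2.2923 \cdot 10^{5}$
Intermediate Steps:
$\left(-217 + \frac{487}{903}\right) 1059 = \left(- \frac{195464}{903}\right) 1059 = - \frac{68998792}{301}$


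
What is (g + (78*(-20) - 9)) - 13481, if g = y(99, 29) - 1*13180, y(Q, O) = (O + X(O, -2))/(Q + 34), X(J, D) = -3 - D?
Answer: -536366/19 ≈ -28230.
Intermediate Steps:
y(Q, O) = (-1 + O)/(34 + Q) (y(Q, O) = (O + (-3 - 1*(-2)))/(Q + 34) = (O + (-3 + 2))/(34 + Q) = (O - 1)/(34 + Q) = (-1 + O)/(34 + Q))
g = -250416/19 (g = (-1 + 29)/(34 + 99) - 1*13180 = 28/133 - 13180 = (1/133)*28 - 13180 = 4/19 - 13180 = -250416/19 ≈ -13180.)
(g + (78*(-20) - 9)) - 13481 = (-250416/19 + (78*(-20) - 9)) - 13481 = (-250416/19 + (-1560 - 9)) - 13481 = (-250416/19 - 1569) - 13481 = -280227/19 - 13481 = -536366/19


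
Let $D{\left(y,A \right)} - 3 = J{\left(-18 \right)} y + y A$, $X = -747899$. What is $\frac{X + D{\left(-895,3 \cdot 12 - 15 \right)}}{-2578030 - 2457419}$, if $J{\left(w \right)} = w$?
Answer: $\frac{750581}{5035449} \approx 0.14906$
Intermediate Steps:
$D{\left(y,A \right)} = 3 - 18 y + A y$ ($D{\left(y,A \right)} = 3 + \left(- 18 y + y A\right) = 3 + \left(- 18 y + A y\right) = 3 - 18 y + A y$)
$\frac{X + D{\left(-895,3 \cdot 12 - 15 \right)}}{-2578030 - 2457419} = \frac{-747899 + \left(3 - -16110 + \left(3 \cdot 12 - 15\right) \left(-895\right)\right)}{-2578030 - 2457419} = \frac{-747899 + \left(3 + 16110 + \left(36 - 15\right) \left(-895\right)\right)}{-5035449} = \left(-747899 + \left(3 + 16110 + 21 \left(-895\right)\right)\right) \left(- \frac{1}{5035449}\right) = \left(-747899 + \left(3 + 16110 - 18795\right)\right) \left(- \frac{1}{5035449}\right) = \left(-747899 - 2682\right) \left(- \frac{1}{5035449}\right) = \left(-750581\right) \left(- \frac{1}{5035449}\right) = \frac{750581}{5035449}$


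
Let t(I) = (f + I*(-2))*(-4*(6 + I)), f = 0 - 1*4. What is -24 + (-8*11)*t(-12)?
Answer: -42264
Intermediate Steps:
f = -4 (f = 0 - 4 = -4)
t(I) = (-24 - 4*I)*(-4 - 2*I) (t(I) = (-4 + I*(-2))*(-4*(6 + I)) = (-4 - 2*I)*(-24 - 4*I) = (-24 - 4*I)*(-4 - 2*I))
-24 + (-8*11)*t(-12) = -24 + (-8*11)*(96 + 8*(-12)**2 + 64*(-12)) = -24 - 88*(96 + 8*144 - 768) = -24 - 88*(96 + 1152 - 768) = -24 - 88*480 = -24 - 42240 = -42264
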